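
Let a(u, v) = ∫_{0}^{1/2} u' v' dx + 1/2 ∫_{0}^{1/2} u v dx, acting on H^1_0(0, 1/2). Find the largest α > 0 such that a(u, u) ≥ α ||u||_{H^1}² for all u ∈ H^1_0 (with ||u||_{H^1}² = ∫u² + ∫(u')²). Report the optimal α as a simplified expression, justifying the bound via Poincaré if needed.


α = (1 + 8*π^2)/(2*(1 + 4*π^2))

Coercivity of a(·,·) on H^1_0(0, 1/2) means a(u, u) ≥ α ||u||_{H^1}² for every u ∈ H^1_0.
The interval has length L = 1/2, and Poincaré/coercivity depend only on L. Here a(u, u) = ∫(u')² + (1/2)·∫u².
Here 0 < c = 1/2 < 1. The condition a(u,u) ≥ α||u||_{H^1}² reads (1−α)∫(u')² ≥ (α−c)∫u². Any admissible α is ≤ 1 (rapidly oscillating u have ∫u²/∫(u')² → 0), and α = 1 would force 0 ≥ (1−c)∫u², impossible since c < 1; so 1−α > 0. By the sharp Poincaré inequality on H^1_0 of an interval of length L, ∫(u')² ≥ (π/L)²∫u² with equality for the first sine mode sin(π(x−x₀)/L) (x₀ the left endpoint), so the inequality holds for all u iff (1−α)(π/L)² ≥ α − c, i.e. α ≤ ((π/L)² + c)/((π/L)² + 1) = (1 + c(L/π)²)/(1 + (L/π)²). With (π/L)² = 4*π^2 and c = 1/2, the largest admissible constant is α = ((π/L)² + c)/((π/L)² + 1).
Simplifying, α = (1 + 8*π^2)/(2*(1 + 4*π^2)).


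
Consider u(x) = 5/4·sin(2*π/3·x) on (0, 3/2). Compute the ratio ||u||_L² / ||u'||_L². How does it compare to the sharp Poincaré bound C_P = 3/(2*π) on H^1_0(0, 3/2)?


||u||_L² / ||u'||_L² = 3/(2*π) = C_P.

u(x) = 5/4·sin(2*π/3·x), so u'(x) = 5*π*cos(2*π*x/3)/6.
Writing u(x) = A·sin(kπx/L) with A = 5/4 and k = 1, use ∫_0^L sin²(kπx/L) dx = L/2 and ∫_0^L cos²(kπx/L) dx = L/2.
u² = 25/16·sin²(2*π/3·x) and (u')² = 25*π^2/36·cos²(2*π/3·x), and each of sin², cos² integrates to L/2 = 3/4 over (0, 3/2).
∫_0^3/2 u² dx = 75/64, so ||u||_L² = 5*sqrt(3)/8.
∫_0^3/2 (u')² dx = 25*π^2/48, so ||u'||_L² = 5*sqrt(3)*π/12.
Ratio ||u||_L² / ||u'||_L² = 3/(2*π).
Sharp Poincaré constant on H^1_0(0, 3/2) is C_P = L/π = 3/(2*π), achieved by sin(2*π/3·x).
This is the k = 1 eigenfunction (up to amplitude), so the ratio equals the sharp Poincaré constant exactly.


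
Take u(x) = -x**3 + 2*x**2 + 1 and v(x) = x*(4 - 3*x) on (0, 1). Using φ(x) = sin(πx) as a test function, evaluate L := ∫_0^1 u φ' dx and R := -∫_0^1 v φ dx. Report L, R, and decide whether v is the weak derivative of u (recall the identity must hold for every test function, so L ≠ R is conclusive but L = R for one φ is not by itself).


LHS = (-12 - π^2)/π^3, RHS = (-12 - π^2)/π^3. Yes, v = u' weakly.

u(x) = -x**3 + 2*x**2 + 1, classical derivative u'(x) = -3*x**2 + 4*x.
φ(x) = sin(πx), so φ'(x) = π*cos(π*x).
Note φ(0) = φ(1) = 0, so the boundary term u·φ vanishes.
LHS = ∫_0^1 u(x) φ'(x) dx = ∫_0^1 (-π*x^3*cos(π*x) + 2*π*x^2*cos(π*x) + π*cos(π*x)) dx. Term by term:
  ∫_0^1 π*cos(π*x) dx = 0;  ∫_0^1 -π*x^3*cos(π*x) dx = -12/π^3 + 3/π;  ∫_0^1 2*π*x^2*cos(π*x) dx = -4/π.
Sum: 0 + -12/π^3 + 3/π − 4/π = (-12 - π^2)/π^3.
So LHS = (-12 - π^2)/π^3.
∫_0^1 v(x) φ(x) dx = ∫_0^1 (-3*x^2*sin(π*x) + 4*x*sin(π*x)) dx. Term by term:
  ∫_0^1 -3*x^2*sin(π*x) dx = -3/π + 12/π^3;  ∫_0^1 4*x*sin(π*x) dx = 4/π.
Sum: -3/π + 12/π^3 + 4/π = (π^2 + 12)/π^3.
So RHS = -∫_0^1 v(x) φ(x) dx = (-12 - π^2)/π^3.
LHS = RHS, so the identity holds for this test φ.
Moreover u is smooth here and v(x) = u'(x) = -3*x**2 + 4*x pointwise, so the identity holds for every test function. Hence v is the weak derivative of u.


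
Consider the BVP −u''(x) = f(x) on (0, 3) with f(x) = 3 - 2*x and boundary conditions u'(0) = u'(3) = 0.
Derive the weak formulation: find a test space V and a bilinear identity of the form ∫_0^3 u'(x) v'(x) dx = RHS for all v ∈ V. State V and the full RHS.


V = H^1(0, 3) (no boundary constraint on v; u is determined up to an additive constant); weak form: ∫_0^3 u'v' dx = ∫_0^3 (3 - 2*x) v dx for all v ∈ V.

Multiply both sides by a test function v and integrate from 0 to 3:
  ∫_0^3 −u''(x) v(x) dx = ∫_0^3 f(x) v(x) dx.
Integrate the LHS by parts once:
  ∫_0^3 −u'' v dx = −[u'(x) v(x)]_0^3 + ∫_0^3 u'(x) v'(x) dx.
Thus ∫_0^3 u'(x) v'(x) dx = ∫_0^3 f(x) v(x) dx + [u'(x) v(x)]_0^3.
Choose V so that boundary terms are either known or forced to vanish.
u has homogeneous Neumann: u'(0) = u'(3) = 0. So [u' v]_0^3 = 0·v(3) − 0·v(0) = 0 for any v; take V = H^1(0, 3).
Weak formulation: find u (satisfying any essential BC) such that ∫_0^3 u'(x) v'(x) dx = ∫_0^3 f v dx for all v ∈ V (homogeneous Neumann, so boundary terms vanish).
Substituting f(x) = 3 - 2*x, the right-hand side is ∫_0^3 (3 - 2*x) v dx.
Compatibility check (pure Neumann): taking v ≡ 1 ∈ V gives 0 = ∫_0^3 f dx + (0) − (0), i.e. ∫_0^3 f dx must equal u'(0) − u'(3) = 0. Indeed ∫_0^3 (3 - 2*x) dx = 0, so the data are compatible. The solution is then unique only up to an additive constant (fix it e.g. by requiring ∫_0^3 u dx = 0).


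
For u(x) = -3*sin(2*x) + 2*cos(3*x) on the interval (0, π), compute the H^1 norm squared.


||u||_{H^1(0,π)}^2 = 96 + 85*π/2

u'(x) = -6*sin(3*x) - 6*cos(2*x).
Expand u² and (u')² and integrate term by term on (0, π), using: for integers n ≥ 1, ∫_0^π sin²(nx) dx = ∫_0^π cos²(nx) dx = π/2; for n ≠ n', ∫_0^π sin(nx)sin(n'x) dx = ∫_0^π cos(nx)cos(n'x) dx = 0; and by product-to-sum, ∫_0^π sin(nx)cos(n'x) dx = ½∫_0^π [sin((n+n')x) + sin((n−n')x)] dx, which is 0 when n+n' is even and 2n/(n²−n'²) when n+n' is odd (it need not vanish on (0, π)).
  u² squared terms: (-3)²·∫sin(2x)² dx = 9·π/2 = 9*π/2;  (2)²·∫cos(3x)² dx = 4·π/2 = 2*π.
  u² cross terms: 2·(-3)·(2)·∫sin(2x)·cos(3x) dx = -12·(-4/5) = 48/5.
  So ∫_0^π u² dx = 9*π/2 + 2*π + 48/5 = 48/5 + 13*π/2.
  (u')² squared terms: (-6)²·∫cos(2x)² dx = 36·π/2 = 18*π;  (-6)²·∫sin(3x)² dx = 36·π/2 = 18*π.
  (u')² cross terms: 2·(-6)·(-6)·∫cos(2x)·sin(3x) dx = 72·(6/5) = 432/5.
  So ∫_0^π (u')² dx = 18*π + 18*π + 432/5 = 432/5 + 36*π.
||u||_{H^1}^2 = (48/5 + 13*π/2) + (432/5 + 36*π) = 96 + 85*π/2.


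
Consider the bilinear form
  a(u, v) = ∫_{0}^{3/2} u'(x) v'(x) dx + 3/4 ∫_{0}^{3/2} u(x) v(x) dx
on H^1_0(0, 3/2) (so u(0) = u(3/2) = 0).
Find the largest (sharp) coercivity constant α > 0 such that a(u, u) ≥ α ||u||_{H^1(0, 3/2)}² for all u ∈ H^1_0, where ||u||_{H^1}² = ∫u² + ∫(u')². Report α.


α = (27 + 16*π^2)/(4*(9 + 4*π^2))

Coercivity of a(·,·) on H^1_0(0, 3/2) means a(u, u) ≥ α ||u||_{H^1}² for every u ∈ H^1_0.
The interval has length L = 3/2, and Poincaré/coercivity depend only on L. Here a(u, u) = ∫(u')² + (3/4)·∫u².
Here 0 < c = 3/4 < 1. The condition a(u,u) ≥ α||u||_{H^1}² reads (1−α)∫(u')² ≥ (α−c)∫u². Any admissible α is ≤ 1 (rapidly oscillating u have ∫u²/∫(u')² → 0), and α = 1 would force 0 ≥ (1−c)∫u², impossible since c < 1; so 1−α > 0. By the sharp Poincaré inequality on H^1_0 of an interval of length L, ∫(u')² ≥ (π/L)²∫u² with equality for the first sine mode sin(π(x−x₀)/L) (x₀ the left endpoint), so the inequality holds for all u iff (1−α)(π/L)² ≥ α − c, i.e. α ≤ ((π/L)² + c)/((π/L)² + 1) = (1 + c(L/π)²)/(1 + (L/π)²). With (π/L)² = 4*π^2/9 and c = 3/4, the largest admissible constant is α = ((π/L)² + c)/((π/L)² + 1).
Simplifying, α = (27 + 16*π^2)/(4*(9 + 4*π^2)).


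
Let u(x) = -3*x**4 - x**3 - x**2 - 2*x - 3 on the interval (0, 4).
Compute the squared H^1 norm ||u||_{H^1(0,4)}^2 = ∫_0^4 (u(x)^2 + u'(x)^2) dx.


||u||_{H^1}^2 = 5215436/7

The H^1 norm (squared) on an interval (0, L) is
  ||u||_{H^1}^2 = ∫_0^L u(x)^2 dx + ∫_0^L u'(x)^2 dx.
Compute u'(x) = -12*x**3 - 3*x**2 - 2*x - 2.
Then u(x)^2 = 9*x**8 + 6*x**7 + 7*x**6 + 14*x**5 + 23*x**4 + 10*x**3 + 10*x**2 + 12*x + 9 and u'(x)^2 = 144*x**6 + 72*x**5 + 57*x**4 + 60*x**3 + 16*x**2 + 8*x + 4.
Integrate each monomial from 0 to 4 using ∫_0^4 c·x^n dx = c·4^(n+1)/(n+1):
  ∫_0^4 u(x)^2 dx = ∫_0^4 (9*x^8 + 6*x^7 + 7*x^6 + 14*x^5 + 23*x^4 + 10*x^3 + 10*x^2 + 12*x + 9) dx. Term by term:
    ∫_0^4 9*x^8 dx = 262144;  ∫_0^4 6*x^7 dx = 49152;  ∫_0^4 7*x^6 dx = 16384;
    ∫_0^4 14*x^5 dx = 28672/3;  ∫_0^4 23*x^4 dx = 23552/5;  ∫_0^4 10*x^3 dx = 640;
    ∫_0^4 10*x^2 dx = 640/3;  ∫_0^4 12*x dx = 96;  ∫_0^4 9 dx = 36.
  Sum: 262144 + 49152 + 16384 + 28672/3 + 23552/5 + 640 + 640/3 + 96 + 36 = 5143996/15.
  ∫_0^4 u'(x)^2 dx = ∫_0^4 (144*x^6 + 72*x^5 + 57*x^4 + 60*x^3 + 16*x^2 + 8*x + 4) dx. Term by term:
    ∫_0^4 144*x^6 dx = 2359296/7;  ∫_0^4 72*x^5 dx = 49152;  ∫_0^4 57*x^4 dx = 58368/5;
    ∫_0^4 60*x^3 dx = 3840;  ∫_0^4 16*x^2 dx = 1024/3;  ∫_0^4 8*x dx = 64;
    ∫_0^4 4 dx = 16.
  Sum: 2359296/7 + 49152 + 58368/5 + 3840 + 1024/3 + 64 + 16 = 42223568/105.
Adding: ||u||_{H^1}^2 = 5143996/15 + 42223568/105 = 5215436/7.


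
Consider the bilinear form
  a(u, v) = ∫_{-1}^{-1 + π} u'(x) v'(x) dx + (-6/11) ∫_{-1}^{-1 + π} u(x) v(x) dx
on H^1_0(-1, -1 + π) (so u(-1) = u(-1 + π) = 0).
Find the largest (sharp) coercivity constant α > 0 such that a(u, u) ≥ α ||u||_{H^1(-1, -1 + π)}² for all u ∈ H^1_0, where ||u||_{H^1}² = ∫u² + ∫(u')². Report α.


α = 5/22

Coercivity of a(·,·) on H^1_0(-1, -1 + π) means a(u, u) ≥ α ||u||_{H^1}² for every u ∈ H^1_0.
The interval has length L = π, and Poincaré/coercivity depend only on L. Here a(u, u) = ∫(u')² + (-6/11)·∫u².
Here c = -6/11 < 0 with |c| < (π/L)² = 1, so coercivity still holds. The condition a(u,u) ≥ α||u||_{H^1}² reads (1−α)∫(u')² ≥ (α−c)∫u². Any admissible α is ≤ 1 (rapidly oscillating u have ∫u²/∫(u')² → 0), and α = 1 would force 0 ≥ (1−c)∫u², impossible since c < 1; so 1−α > 0. By the sharp Poincaré inequality on H^1_0 of an interval of length L, ∫(u')² ≥ (π/L)²∫u² with equality for the first sine mode sin(π(x−x₀)/L) (x₀ the left endpoint), so the inequality holds for all u iff (1−α)(π/L)² ≥ α − c, i.e. α ≤ ((π/L)² + c)/((π/L)² + 1) = (1 + c(L/π)²)/(1 + (L/π)²). (Direct route, valid since c ≤ 0: Poincaré gives c∫u² ≥ c(L/π)²∫(u')², so a(u,u) ≥ (1 + c(L/π)²)∫(u')², while ||u||_{H^1}² ≤ (1 + (L/π)²)∫(u')²; dividing yields the same α.) With (π/L)² = 1 and c = -6/11, the largest admissible constant is α = ((π/L)² + c)/((π/L)² + 1).
Simplifying, α = 5/22.


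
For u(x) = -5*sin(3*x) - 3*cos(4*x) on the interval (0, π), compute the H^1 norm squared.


||u||_{H^1(0,π)}^2 = -3060/7 + 403*π/2

u'(x) = 12*sin(4*x) - 15*cos(3*x).
Expand u² and (u')² and integrate term by term on (0, π), using: for integers n ≥ 1, ∫_0^π sin²(nx) dx = ∫_0^π cos²(nx) dx = π/2; for n ≠ n', ∫_0^π sin(nx)sin(n'x) dx = ∫_0^π cos(nx)cos(n'x) dx = 0; and by product-to-sum, ∫_0^π sin(nx)cos(n'x) dx = ½∫_0^π [sin((n+n')x) + sin((n−n')x)] dx, which is 0 when n+n' is even and 2n/(n²−n'²) when n+n' is odd (it need not vanish on (0, π)).
  u² squared terms: (-5)²·∫sin(3x)² dx = 25·π/2 = 25*π/2;  (-3)²·∫cos(4x)² dx = 9·π/2 = 9*π/2.
  u² cross terms: 2·(-5)·(-3)·∫sin(3x)·cos(4x) dx = 30·(-6/7) = -180/7.
  So ∫_0^π u² dx = 25*π/2 + 9*π/2 − 180/7 = -180/7 + 17*π.
  (u')² squared terms: (-15)²·∫cos(3x)² dx = 225·π/2 = 225*π/2;  (12)²·∫sin(4x)² dx = 144·π/2 = 72*π.
  (u')² cross terms: 2·(-15)·(12)·∫cos(3x)·sin(4x) dx = -360·(8/7) = -2880/7.
  So ∫_0^π (u')² dx = 225*π/2 + 72*π − 2880/7 = -2880/7 + 369*π/2.
||u||_{H^1}^2 = (-180/7 + 17*π) + (-2880/7 + 369*π/2) = -3060/7 + 403*π/2.


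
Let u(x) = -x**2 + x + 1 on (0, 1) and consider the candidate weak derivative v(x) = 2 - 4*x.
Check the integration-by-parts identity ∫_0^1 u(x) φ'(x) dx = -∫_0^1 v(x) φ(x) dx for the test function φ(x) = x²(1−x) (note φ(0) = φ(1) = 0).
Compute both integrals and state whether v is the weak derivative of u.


LHS = 1/60, RHS = 1/30. No, v is not the weak derivative of u.

u(x) = -x**2 + x + 1, classical derivative u'(x) = 1 - 2*x.
φ(x) = x²(1−x), so φ'(x) = x*(2 - 3*x).
Note φ(0) = φ(1) = 0, so the boundary term u·φ vanishes.
LHS = ∫_0^1 u(x) φ'(x) dx = ∫_0^1 (3*x^4 - 5*x^3 - x^2 + 2*x) dx. Term by term:
  ∫_0^1 3*x^4 dx = 3/5;  ∫_0^1 -5*x^3 dx = -5/4;  ∫_0^1 -x^2 dx = -1/3;
  ∫_0^1 2*x dx = 1.
Sum: 3/5 − 5/4 − 1/3 + 1 = 1/60.
So LHS = 1/60.
∫_0^1 v(x) φ(x) dx = ∫_0^1 (4*x^4 - 6*x^3 + 2*x^2) dx. Term by term:
  ∫_0^1 4*x^4 dx = 4/5;  ∫_0^1 -6*x^3 dx = -3/2;  ∫_0^1 2*x^2 dx = 2/3.
Sum: 4/5 − 3/2 + 2/3 = -1/30.
So RHS = -∫_0^1 v(x) φ(x) dx = 1/30.
LHS − RHS = -1/60 ≠ 0, so the identity fails.
(For a valid weak derivative the identity must hold for EVERY test function, in particular this one. The failure shows v is NOT the weak derivative of u.)
Correct weak derivative would be u'(x) = 1 - 2*x.


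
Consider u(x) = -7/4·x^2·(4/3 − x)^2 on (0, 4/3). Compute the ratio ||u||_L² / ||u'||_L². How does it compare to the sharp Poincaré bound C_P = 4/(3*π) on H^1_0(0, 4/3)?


||u||_L² / ||u'||_L² = 2*sqrt(3)/9 < C_P = 4/(3*π).

u(x) = -7/4·x^2·(4/3 − x)^2, so u'(x) = 7*x*(-9*x^2 + 18*x - 8)/9.
u(x) = -7/4·x^2·(4/3 − x)^2 vanishes at x = 0 and x = 4/3, so u ∈ H^1_0(0, 4/3). Differentiate via the product rule and integrate the resulting polynomials term by term.
  ∫_0^4/3 u² dx = ∫_0^4/3 (49*x^8/16 - 49*x^7/3 + 98*x^6/3 - 784*x^5/27 + 784*x^4/81) dx. Term by term:
    ∫_0^4/3 49*x^8/16 dx = 802816/177147;  ∫_0^4/3 -49*x^7/3 dx = -401408/19683;  ∫_0^4/3 98*x^6/3 dx = 229376/6561;
    ∫_0^4/3 -784*x^5/27 dx = -1605632/59049;  ∫_0^4/3 784*x^4/81 dx = 802816/98415.
  Sum: 802816/177147 − 401408/19683 + 229376/6561 − 1605632/59049 + 802816/98415 = 57344/885735.
  ∫_0^4/3 (u')² dx = ∫_0^4/3 (49*x^6 - 196*x^5 + 2548*x^4/9 - 1568*x^3/9 + 3136*x^2/81) dx. Term by term:
    ∫_0^4/3 49*x^6 dx = 114688/2187;  ∫_0^4/3 -196*x^5 dx = -401408/2187;  ∫_0^4/3 2548*x^4/9 dx = 2609152/10935;
    ∫_0^4/3 -1568*x^3/9 dx = -100352/729;  ∫_0^4/3 3136*x^2/81 dx = 200704/6561.
  Sum: 114688/2187 − 401408/2187 + 2609152/10935 − 100352/729 + 200704/6561 = 14336/32805.
∫_0^4/3 u² dx = 57344/885735, so ||u||_L² = 64*sqrt(210)/3645.
∫_0^4/3 (u')² dx = 14336/32805, so ||u'||_L² = 32*sqrt(70)/405.
Ratio ||u||_L² / ||u'||_L² = 2*sqrt(3)/9.
Sharp Poincaré constant on H^1_0(0, 4/3) is C_P = L/π = 4/(3*π), achieved by sin(3*π/4·x).
A polynomial bump cannot attain the sharp Poincaré constant (only the first sine eigenfunction does), so the ratio is strictly less than C_P, consistent with ||u||_L² ≤ C_P ||u'||_L².


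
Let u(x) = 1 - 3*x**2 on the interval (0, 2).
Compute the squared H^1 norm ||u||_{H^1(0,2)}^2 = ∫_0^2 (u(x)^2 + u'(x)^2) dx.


||u||_{H^1}^2 = 698/5

The H^1 norm (squared) on an interval (0, L) is
  ||u||_{H^1}^2 = ∫_0^L u(x)^2 dx + ∫_0^L u'(x)^2 dx.
Compute u'(x) = -6*x.
Then u(x)^2 = 9*x**4 - 6*x**2 + 1 and u'(x)^2 = 36*x**2.
Integrate each monomial from 0 to 2 using ∫_0^2 c·x^n dx = c·2^(n+1)/(n+1):
  ∫_0^2 u(x)^2 dx = ∫_0^2 (9*x^4 - 6*x^2 + 1) dx. Term by term:
    ∫_0^2 9*x^4 dx = 288/5;  ∫_0^2 -6*x^2 dx = -16;  ∫_0^2 1 dx = 2.
  Sum: 288/5 − 16 + 2 = 218/5.
  ∫_0^2 u'(x)^2 dx = ∫_0^2 (36*x^2) dx. Term by term:
    ∫_0^2 36*x^2 dx = 96.
Adding: ||u||_{H^1}^2 = 218/5 + 96 = 698/5.


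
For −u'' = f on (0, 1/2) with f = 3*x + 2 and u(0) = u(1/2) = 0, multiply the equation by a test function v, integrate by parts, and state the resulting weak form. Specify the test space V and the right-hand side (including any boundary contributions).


V = H^1_0(0, 1/2) (so v(0) = v(1/2) = 0); weak form: ∫_0^1/2 u'v' dx = ∫_0^1/2 (3*x + 2) v dx for all v ∈ V.

Multiply both sides by a test function v and integrate from 0 to 1/2:
  ∫_0^1/2 −u''(x) v(x) dx = ∫_0^1/2 f(x) v(x) dx.
Integrate the LHS by parts once:
  ∫_0^1/2 −u'' v dx = −[u'(x) v(x)]_0^1/2 + ∫_0^1/2 u'(x) v'(x) dx.
Thus ∫_0^1/2 u'(x) v'(x) dx = ∫_0^1/2 f(x) v(x) dx + [u'(x) v(x)]_0^1/2.
Choose V so that boundary terms are either known or forced to vanish.
u is Dirichlet: u(0) = u(1/2) = 0. Let V = H^1_0(0, 1/2); then v(0) = v(1/2) = 0, and [u' v]_0^1/2 = 0.
Weak formulation: find u (satisfying any essential BC) such that ∫_0^1/2 u'(x) v'(x) dx = ∫_0^1/2 f v dx for all v ∈ V.
Substituting f(x) = 3*x + 2, the right-hand side is ∫_0^1/2 (3*x + 2) v dx.


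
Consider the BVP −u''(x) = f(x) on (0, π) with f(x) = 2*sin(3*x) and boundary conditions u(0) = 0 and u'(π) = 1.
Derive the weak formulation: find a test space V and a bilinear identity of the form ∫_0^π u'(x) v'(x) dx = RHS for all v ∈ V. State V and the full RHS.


V = {v ∈ H^1(0, π) : v(0) = 0} (test functions vanish at x = 0 where u is specified); weak form: ∫_0^π u'v' dx = ∫_0^π (2*sin(3*x)) v dx + v(π) for all v ∈ V.

Multiply both sides by a test function v and integrate from 0 to π:
  ∫_0^π −u''(x) v(x) dx = ∫_0^π f(x) v(x) dx.
Integrate the LHS by parts once:
  ∫_0^π −u'' v dx = −[u'(x) v(x)]_0^π + ∫_0^π u'(x) v'(x) dx.
Thus ∫_0^π u'(x) v'(x) dx = ∫_0^π f(x) v(x) dx + [u'(x) v(x)]_0^π.
Choose V so that boundary terms are either known or forced to vanish.
Mixed BC: u(0) = 0 (Dirichlet) and u'(π) = 1 (Neumann). Define V = {v ∈ H^1(0, π) : v(0) = 0}. Then [u' v]_0^π = u'(π)·v(π) − u'(0)·0 = v(π).
Weak formulation: find u (satisfying any essential BC) such that ∫_0^π u'(x) v'(x) dx = ∫_0^π f v dx + v(π) for all v ∈ V (Dirichlet at 0 absorbed into V; Neumann datum at x = π contributes the boundary term).
Substituting f(x) = 2*sin(3*x), the right-hand side is ∫_0^π (2*sin(3*x)) v dx + v(π).


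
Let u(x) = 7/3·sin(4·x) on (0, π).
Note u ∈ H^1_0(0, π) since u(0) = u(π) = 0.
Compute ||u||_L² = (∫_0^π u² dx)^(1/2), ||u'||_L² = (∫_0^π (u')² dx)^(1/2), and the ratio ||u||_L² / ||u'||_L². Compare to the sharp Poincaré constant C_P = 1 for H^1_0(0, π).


||u||_L² / ||u'||_L² = 1/4 < C_P = 1.

u(x) = 7/3·sin(4·x), so u'(x) = 28*cos(4*x)/3.
Writing u(x) = A·sin(kπx/L) with A = 7/3 and k = 4, use ∫_0^L sin²(kπx/L) dx = L/2 and ∫_0^L cos²(kπx/L) dx = L/2.
u² = 49/9·sin²(4·x) and (u')² = 784/9·cos²(4·x), and each of sin², cos² integrates to L/2 = π/2 over (0, π).
∫_0^π u² dx = 49*π/18, so ||u||_L² = 7*sqrt(2)*sqrt(π)/6.
∫_0^π (u')² dx = 392*π/9, so ||u'||_L² = 14*sqrt(2)*sqrt(π)/3.
Ratio ||u||_L² / ||u'||_L² = 1/4.
Sharp Poincaré constant on H^1_0(0, π) is C_P = L/π = 1, achieved by sin(x).
This is the k = 4 harmonic; the ratio L/(kπ) is strictly less than C_P = L/π, consistent with the sharp inequality ||u||_L² ≤ C_P ||u'||_L².


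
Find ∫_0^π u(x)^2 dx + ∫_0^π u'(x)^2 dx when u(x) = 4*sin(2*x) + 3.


||u||_{H^1(0,π)}^2 = 49*π

u'(x) = 8*cos(2*x).
Expand u² and (u')² and integrate term by term on (0, π), using: for integers n ≥ 1, ∫_0^π sin²(nx) dx = ∫_0^π cos²(nx) dx = π/2; for n ≠ n', ∫_0^π sin(nx)sin(n'x) dx = ∫_0^π cos(nx)cos(n'x) dx = 0; and by product-to-sum, ∫_0^π sin(nx)cos(n'x) dx = ½∫_0^π [sin((n+n')x) + sin((n−n')x)] dx, which is 0 when n+n' is even and 2n/(n²−n'²) when n+n' is odd (it need not vanish on (0, π)). For the constant mode: ∫_0^π 1 dx = π, ∫_0^π cos(nx) dx = 0, ∫_0^π sin(nx) dx = (1−(−1)^n)/n.
  u² squared terms: (3)²·∫1 dx = 9·π = 9*π;  (4)²·∫sin(2x)² dx = 16·π/2 = 8*π.
  u² cross terms: 2·(3)·(4)·∫1·sin(2x) dx = 24·(0) = 0.
  So ∫_0^π u² dx = 9*π + 8*π + 0 = 17*π.
  (u')² squared terms: (8)²·∫cos(2x)² dx = 64·π/2 = 32*π.
  So ∫_0^π (u')² dx = 32*π.
||u||_{H^1}^2 = (17*π) + (32*π) = 49*π.


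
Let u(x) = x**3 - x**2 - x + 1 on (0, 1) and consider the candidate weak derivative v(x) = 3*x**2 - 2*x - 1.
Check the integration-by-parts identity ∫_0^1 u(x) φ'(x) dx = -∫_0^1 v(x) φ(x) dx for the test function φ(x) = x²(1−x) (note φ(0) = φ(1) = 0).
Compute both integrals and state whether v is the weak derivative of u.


LHS = 1/12, RHS = 1/12. Yes, v = u' weakly.

u(x) = x**3 - x**2 - x + 1, classical derivative u'(x) = 3*x**2 - 2*x - 1.
φ(x) = x²(1−x), so φ'(x) = x*(2 - 3*x).
Note φ(0) = φ(1) = 0, so the boundary term u·φ vanishes.
LHS = ∫_0^1 u(x) φ'(x) dx = ∫_0^1 (-3*x^5 + 5*x^4 + x^3 - 5*x^2 + 2*x) dx. Term by term:
  ∫_0^1 -3*x^5 dx = -1/2;  ∫_0^1 5*x^4 dx = 1;  ∫_0^1 x^3 dx = 1/4;
  ∫_0^1 -5*x^2 dx = -5/3;  ∫_0^1 2*x dx = 1.
Sum: -1/2 + 1 + 1/4 − 5/3 + 1 = 1/12.
So LHS = 1/12.
∫_0^1 v(x) φ(x) dx = ∫_0^1 (-3*x^5 + 5*x^4 - x^3 - x^2) dx. Term by term:
  ∫_0^1 -3*x^5 dx = -1/2;  ∫_0^1 5*x^4 dx = 1;  ∫_0^1 -x^3 dx = -1/4;
  ∫_0^1 -x^2 dx = -1/3.
Sum: -1/2 + 1 − 1/4 − 1/3 = -1/12.
So RHS = -∫_0^1 v(x) φ(x) dx = 1/12.
LHS = RHS, so the identity holds for this test φ.
Moreover u is smooth here and v(x) = u'(x) = 3*x**2 - 2*x - 1 pointwise, so the identity holds for every test function. Hence v is the weak derivative of u.


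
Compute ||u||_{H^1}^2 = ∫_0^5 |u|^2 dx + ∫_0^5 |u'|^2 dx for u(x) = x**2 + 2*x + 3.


||u||_{H^1}^2 = 6445/3

The H^1 norm (squared) on an interval (0, L) is
  ||u||_{H^1}^2 = ∫_0^L u(x)^2 dx + ∫_0^L u'(x)^2 dx.
Compute u'(x) = 2*x + 2.
Then u(x)^2 = x**4 + 4*x**3 + 10*x**2 + 12*x + 9 and u'(x)^2 = 4*x**2 + 8*x + 4.
Integrate each monomial from 0 to 5 using ∫_0^5 c·x^n dx = c·5^(n+1)/(n+1):
  ∫_0^5 u(x)^2 dx = ∫_0^5 (x^4 + 4*x^3 + 10*x^2 + 12*x + 9) dx. Term by term:
    ∫_0^5 x^4 dx = 625;  ∫_0^5 4*x^3 dx = 625;  ∫_0^5 10*x^2 dx = 1250/3;
    ∫_0^5 12*x dx = 150;  ∫_0^5 9 dx = 45.
  Sum: 625 + 625 + 1250/3 + 150 + 45 = 5585/3.
  ∫_0^5 u'(x)^2 dx = ∫_0^5 (4*x^2 + 8*x + 4) dx. Term by term:
    ∫_0^5 4*x^2 dx = 500/3;  ∫_0^5 8*x dx = 100;  ∫_0^5 4 dx = 20.
  Sum: 500/3 + 100 + 20 = 860/3.
Adding: ||u||_{H^1}^2 = 5585/3 + 860/3 = 6445/3.


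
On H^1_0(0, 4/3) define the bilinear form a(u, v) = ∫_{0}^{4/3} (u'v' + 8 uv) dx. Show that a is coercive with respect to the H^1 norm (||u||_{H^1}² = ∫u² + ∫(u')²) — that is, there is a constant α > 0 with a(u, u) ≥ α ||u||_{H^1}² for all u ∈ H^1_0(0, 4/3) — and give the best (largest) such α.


α = 1

Coercivity of a(·,·) on H^1_0(0, 4/3) means a(u, u) ≥ α ||u||_{H^1}² for every u ∈ H^1_0.
The interval has length L = 4/3, and Poincaré/coercivity depend only on L. Here a(u, u) = ∫(u')² + (8)·∫u².
Here c = 8 ≥ 1, so a(u,u) = ∫(u')² + c∫u² ≥ ∫(u')² + ∫u² = ||u||_{H^1}², i.e. α = 1 works. No larger α is possible: a(u,u) ≥ α||u||_{H^1}² means (1−α)∫(u')² ≥ (α−c)∫u², and for the modes u_n = sin(nπ(x−x₀)/L) (x₀ the left endpoint) one has ∫u_n²/∫(u_n')² = (L/(nπ))² → 0, so a(u_n,u_n)/||u_n||_{H^1}² → 1. Hence the optimal constant is α = 1.
Therefore α = 1.


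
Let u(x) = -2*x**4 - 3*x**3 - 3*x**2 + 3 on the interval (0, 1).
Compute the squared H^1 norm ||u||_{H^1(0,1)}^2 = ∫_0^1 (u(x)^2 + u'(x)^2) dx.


||u||_{H^1}^2 = 35717/315

The H^1 norm (squared) on an interval (0, L) is
  ||u||_{H^1}^2 = ∫_0^L u(x)^2 dx + ∫_0^L u'(x)^2 dx.
Compute u'(x) = -8*x**3 - 9*x**2 - 6*x.
Then u(x)^2 = 4*x**8 + 12*x**7 + 21*x**6 + 18*x**5 - 3*x**4 - 18*x**3 - 18*x**2 + 9 and u'(x)^2 = 64*x**6 + 144*x**5 + 177*x**4 + 108*x**3 + 36*x**2.
Integrate each monomial from 0 to 1 using ∫_0^1 c·x^n dx = c·1^(n+1)/(n+1):
  ∫_0^1 u(x)^2 dx = ∫_0^1 (4*x^8 + 12*x^7 + 21*x^6 + 18*x^5 - 3*x^4 - 18*x^3 - 18*x^2 + 9) dx. Term by term:
    ∫_0^1 4*x^8 dx = 4/9;  ∫_0^1 12*x^7 dx = 3/2;  ∫_0^1 21*x^6 dx = 3;
    ∫_0^1 18*x^5 dx = 3;  ∫_0^1 -3*x^4 dx = -3/5;  ∫_0^1 -18*x^3 dx = -9/2;
    ∫_0^1 -18*x^2 dx = -6;  ∫_0^1 9 dx = 9.
  Sum: 4/9 + 3/2 + 3 + 3 − 3/5 − 9/2 − 6 + 9 = 263/45.
  ∫_0^1 u'(x)^2 dx = ∫_0^1 (64*x^6 + 144*x^5 + 177*x^4 + 108*x^3 + 36*x^2) dx. Term by term:
    ∫_0^1 64*x^6 dx = 64/7;  ∫_0^1 144*x^5 dx = 24;  ∫_0^1 177*x^4 dx = 177/5;
    ∫_0^1 108*x^3 dx = 27;  ∫_0^1 36*x^2 dx = 12.
  Sum: 64/7 + 24 + 177/5 + 27 + 12 = 3764/35.
Adding: ||u||_{H^1}^2 = 263/45 + 3764/35 = 35717/315.


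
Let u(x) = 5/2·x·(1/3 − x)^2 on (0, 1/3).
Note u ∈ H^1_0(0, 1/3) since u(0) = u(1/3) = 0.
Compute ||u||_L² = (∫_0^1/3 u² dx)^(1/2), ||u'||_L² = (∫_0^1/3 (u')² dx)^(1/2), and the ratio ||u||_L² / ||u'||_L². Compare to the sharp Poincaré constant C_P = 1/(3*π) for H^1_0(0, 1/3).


||u||_L² / ||u'||_L² = sqrt(14)/42 < C_P = 1/(3*π).

u(x) = 5/2·x·(1/3 − x)^2, so u'(x) = 15*x^2/2 - 10*x/3 + 5/18.
u(x) = 5/2·x·(1/3 − x)^2 vanishes at x = 0 and x = 1/3, so u ∈ H^1_0(0, 1/3). Differentiate via the product rule and integrate the resulting polynomials term by term.
  ∫_0^1/3 u² dx = ∫_0^1/3 (25*x^6/4 - 25*x^5/3 + 25*x^4/6 - 25*x^3/27 + 25*x^2/324) dx. Term by term:
    ∫_0^1/3 25*x^6/4 dx = 25/61236;  ∫_0^1/3 -25*x^5/3 dx = -25/13122;  ∫_0^1/3 25*x^4/6 dx = 5/1458;
    ∫_0^1/3 -25*x^3/27 dx = -25/8748;  ∫_0^1/3 25*x^2/324 dx = 25/26244.
  Sum: 25/61236 − 25/13122 + 5/1458 − 25/8748 + 25/26244 = 5/183708.
  ∫_0^1/3 (u')² dx = ∫_0^1/3 (225*x^4/4 - 50*x^3 + 275*x^2/18 - 50*x/27 + 25/324) dx. Term by term:
    ∫_0^1/3 225*x^4/4 dx = 5/108;  ∫_0^1/3 -50*x^3 dx = -25/162;  ∫_0^1/3 275*x^2/18 dx = 275/1458;
    ∫_0^1/3 -50*x/27 dx = -25/243;  ∫_0^1/3 25/324 dx = 25/972.
  Sum: 5/108 − 25/162 + 275/1458 − 25/243 + 25/972 = 5/1458.
∫_0^1/3 u² dx = 5/183708, so ||u||_L² = sqrt(35)/1134.
∫_0^1/3 (u')² dx = 5/1458, so ||u'||_L² = sqrt(10)/54.
Ratio ||u||_L² / ||u'||_L² = sqrt(14)/42.
Sharp Poincaré constant on H^1_0(0, 1/3) is C_P = L/π = 1/(3*π), achieved by sin(3*π·x).
A polynomial bump cannot attain the sharp Poincaré constant (only the first sine eigenfunction does), so the ratio is strictly less than C_P, consistent with ||u||_L² ≤ C_P ||u'||_L².


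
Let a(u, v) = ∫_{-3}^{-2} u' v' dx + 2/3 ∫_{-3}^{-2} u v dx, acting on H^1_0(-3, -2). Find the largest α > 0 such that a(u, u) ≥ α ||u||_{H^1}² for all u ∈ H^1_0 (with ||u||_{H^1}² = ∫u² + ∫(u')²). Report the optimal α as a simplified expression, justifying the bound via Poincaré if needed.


α = (2/3 + π^2)/(1 + π^2)

Coercivity of a(·,·) on H^1_0(-3, -2) means a(u, u) ≥ α ||u||_{H^1}² for every u ∈ H^1_0.
The interval has length L = 1, and Poincaré/coercivity depend only on L. Here a(u, u) = ∫(u')² + (2/3)·∫u².
Here 0 < c = 2/3 < 1. The condition a(u,u) ≥ α||u||_{H^1}² reads (1−α)∫(u')² ≥ (α−c)∫u². Any admissible α is ≤ 1 (rapidly oscillating u have ∫u²/∫(u')² → 0), and α = 1 would force 0 ≥ (1−c)∫u², impossible since c < 1; so 1−α > 0. By the sharp Poincaré inequality on H^1_0 of an interval of length L, ∫(u')² ≥ (π/L)²∫u² with equality for the first sine mode sin(π(x−x₀)/L) (x₀ the left endpoint), so the inequality holds for all u iff (1−α)(π/L)² ≥ α − c, i.e. α ≤ ((π/L)² + c)/((π/L)² + 1) = (1 + c(L/π)²)/(1 + (L/π)²). With (π/L)² = π^2 and c = 2/3, the largest admissible constant is α = ((π/L)² + c)/((π/L)² + 1).
Simplifying, α = (2/3 + π^2)/(1 + π^2).


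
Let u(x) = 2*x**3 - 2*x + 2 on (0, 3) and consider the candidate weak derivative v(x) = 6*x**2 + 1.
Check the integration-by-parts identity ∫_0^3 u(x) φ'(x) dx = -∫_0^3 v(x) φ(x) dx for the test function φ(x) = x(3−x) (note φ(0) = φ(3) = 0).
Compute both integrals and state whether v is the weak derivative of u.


LHS = -639/10, RHS = -387/5. No, v is not the weak derivative of u.

u(x) = 2*x**3 - 2*x + 2, classical derivative u'(x) = 6*x**2 - 2.
φ(x) = x(3−x), so φ'(x) = 3 - 2*x.
Note φ(0) = φ(3) = 0, so the boundary term u·φ vanishes.
LHS = ∫_0^3 u(x) φ'(x) dx = ∫_0^3 (-4*x^4 + 6*x^3 + 4*x^2 - 10*x + 6) dx. Term by term:
  ∫_0^3 -4*x^4 dx = -972/5;  ∫_0^3 6*x^3 dx = 243/2;  ∫_0^3 4*x^2 dx = 36;
  ∫_0^3 -10*x dx = -45;  ∫_0^3 6 dx = 18.
Sum: -972/5 + 243/2 + 36 − 45 + 18 = -639/10.
So LHS = -639/10.
∫_0^3 v(x) φ(x) dx = ∫_0^3 (-6*x^4 + 18*x^3 - x^2 + 3*x) dx. Term by term:
  ∫_0^3 -6*x^4 dx = -1458/5;  ∫_0^3 18*x^3 dx = 729/2;  ∫_0^3 -x^2 dx = -9;
  ∫_0^3 3*x dx = 27/2.
Sum: -1458/5 + 729/2 − 9 + 27/2 = 387/5.
So RHS = -∫_0^3 v(x) φ(x) dx = -387/5.
LHS − RHS = 27/2 ≠ 0, so the identity fails.
(For a valid weak derivative the identity must hold for EVERY test function, in particular this one. The failure shows v is NOT the weak derivative of u.)
Correct weak derivative would be u'(x) = 6*x**2 - 2.


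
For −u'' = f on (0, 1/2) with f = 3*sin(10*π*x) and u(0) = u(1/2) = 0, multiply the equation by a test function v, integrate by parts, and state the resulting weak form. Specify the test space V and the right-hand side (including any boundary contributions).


V = H^1_0(0, 1/2) (so v(0) = v(1/2) = 0); weak form: ∫_0^1/2 u'v' dx = ∫_0^1/2 (3*sin(10*π*x)) v dx for all v ∈ V.

Multiply both sides by a test function v and integrate from 0 to 1/2:
  ∫_0^1/2 −u''(x) v(x) dx = ∫_0^1/2 f(x) v(x) dx.
Integrate the LHS by parts once:
  ∫_0^1/2 −u'' v dx = −[u'(x) v(x)]_0^1/2 + ∫_0^1/2 u'(x) v'(x) dx.
Thus ∫_0^1/2 u'(x) v'(x) dx = ∫_0^1/2 f(x) v(x) dx + [u'(x) v(x)]_0^1/2.
Choose V so that boundary terms are either known or forced to vanish.
u is Dirichlet: u(0) = u(1/2) = 0. Let V = H^1_0(0, 1/2); then v(0) = v(1/2) = 0, and [u' v]_0^1/2 = 0.
Weak formulation: find u (satisfying any essential BC) such that ∫_0^1/2 u'(x) v'(x) dx = ∫_0^1/2 f v dx for all v ∈ V.
Substituting f(x) = 3*sin(10*π*x), the right-hand side is ∫_0^1/2 (3*sin(10*π*x)) v dx.


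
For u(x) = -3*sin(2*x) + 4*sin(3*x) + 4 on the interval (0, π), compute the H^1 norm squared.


||u||_{H^1(0,π)}^2 = 64/3 + 237*π/2

u'(x) = -6*cos(2*x) + 12*cos(3*x).
Expand u² and (u')² and integrate term by term on (0, π), using: for integers n ≥ 1, ∫_0^π sin²(nx) dx = ∫_0^π cos²(nx) dx = π/2; for n ≠ n', ∫_0^π sin(nx)sin(n'x) dx = ∫_0^π cos(nx)cos(n'x) dx = 0; and by product-to-sum, ∫_0^π sin(nx)cos(n'x) dx = ½∫_0^π [sin((n+n')x) + sin((n−n')x)] dx, which is 0 when n+n' is even and 2n/(n²−n'²) when n+n' is odd (it need not vanish on (0, π)). For the constant mode: ∫_0^π 1 dx = π, ∫_0^π cos(nx) dx = 0, ∫_0^π sin(nx) dx = (1−(−1)^n)/n.
  u² squared terms: (4)²·∫1 dx = 16·π = 16*π;  (-3)²·∫sin(2x)² dx = 9·π/2 = 9*π/2;  (4)²·∫sin(3x)² dx = 16·π/2 = 8*π.
  u² cross terms: 2·(4)·(-3)·∫1·sin(2x) dx = -24·(0) = 0;  2·(4)·(4)·∫1·sin(3x) dx = 32·(2/3) = 64/3;  2·(-3)·(4)·∫sin(2x)·sin(3x) dx = -24·(0) = 0.
  So ∫_0^π u² dx = 16*π + 9*π/2 + 8*π + 0 + 64/3 + 0 = 64/3 + 57*π/2.
  (u')² squared terms: (-6)²·∫cos(2x)² dx = 36·π/2 = 18*π;  (12)²·∫cos(3x)² dx = 144·π/2 = 72*π.
  (u')² cross terms: 2·(-6)·(12)·∫cos(2x)·cos(3x) dx = -144·(0) = 0.
  So ∫_0^π (u')² dx = 18*π + 72*π + 0 = 90*π.
||u||_{H^1}^2 = (64/3 + 57*π/2) + (90*π) = 64/3 + 237*π/2.


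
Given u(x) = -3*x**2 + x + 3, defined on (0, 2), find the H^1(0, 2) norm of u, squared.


||u||_{H^1}^2 = 1384/15

The H^1 norm (squared) on an interval (0, L) is
  ||u||_{H^1}^2 = ∫_0^L u(x)^2 dx + ∫_0^L u'(x)^2 dx.
Compute u'(x) = 1 - 6*x.
Then u(x)^2 = 9*x**4 - 6*x**3 - 17*x**2 + 6*x + 9 and u'(x)^2 = 36*x**2 - 12*x + 1.
Integrate each monomial from 0 to 2 using ∫_0^2 c·x^n dx = c·2^(n+1)/(n+1):
  ∫_0^2 u(x)^2 dx = ∫_0^2 (9*x^4 - 6*x^3 - 17*x^2 + 6*x + 9) dx. Term by term:
    ∫_0^2 9*x^4 dx = 288/5;  ∫_0^2 -6*x^3 dx = -24;  ∫_0^2 -17*x^2 dx = -136/3;
    ∫_0^2 6*x dx = 12;  ∫_0^2 9 dx = 18.
  Sum: 288/5 − 24 − 136/3 + 12 + 18 = 274/15.
  ∫_0^2 u'(x)^2 dx = ∫_0^2 (36*x^2 - 12*x + 1) dx. Term by term:
    ∫_0^2 36*x^2 dx = 96;  ∫_0^2 -12*x dx = -24;  ∫_0^2 1 dx = 2.
  Sum: 96 − 24 + 2 = 74.
Adding: ||u||_{H^1}^2 = 274/15 + 74 = 1384/15.


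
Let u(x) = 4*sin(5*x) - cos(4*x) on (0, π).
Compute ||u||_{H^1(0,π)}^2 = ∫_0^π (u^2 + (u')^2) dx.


||u||_{H^1(0,π)}^2 = -1360/9 + 433*π/2

u'(x) = 4*sin(4*x) + 20*cos(5*x).
Expand u² and (u')² and integrate term by term on (0, π), using: for integers n ≥ 1, ∫_0^π sin²(nx) dx = ∫_0^π cos²(nx) dx = π/2; for n ≠ n', ∫_0^π sin(nx)sin(n'x) dx = ∫_0^π cos(nx)cos(n'x) dx = 0; and by product-to-sum, ∫_0^π sin(nx)cos(n'x) dx = ½∫_0^π [sin((n+n')x) + sin((n−n')x)] dx, which is 0 when n+n' is even and 2n/(n²−n'²) when n+n' is odd (it need not vanish on (0, π)).
  u² squared terms: (-1)²·∫cos(4x)² dx = 1·π/2 = π/2;  (4)²·∫sin(5x)² dx = 16·π/2 = 8*π.
  u² cross terms: 2·(-1)·(4)·∫cos(4x)·sin(5x) dx = -8·(10/9) = -80/9.
  So ∫_0^π u² dx = π/2 + 8*π − 80/9 = -80/9 + 17*π/2.
  (u')² squared terms: (4)²·∫sin(4x)² dx = 16·π/2 = 8*π;  (20)²·∫cos(5x)² dx = 400·π/2 = 200*π.
  (u')² cross terms: 2·(4)·(20)·∫sin(4x)·cos(5x) dx = 160·(-8/9) = -1280/9.
  So ∫_0^π (u')² dx = 8*π + 200*π − 1280/9 = -1280/9 + 208*π.
||u||_{H^1}^2 = (-80/9 + 17*π/2) + (-1280/9 + 208*π) = -1360/9 + 433*π/2.


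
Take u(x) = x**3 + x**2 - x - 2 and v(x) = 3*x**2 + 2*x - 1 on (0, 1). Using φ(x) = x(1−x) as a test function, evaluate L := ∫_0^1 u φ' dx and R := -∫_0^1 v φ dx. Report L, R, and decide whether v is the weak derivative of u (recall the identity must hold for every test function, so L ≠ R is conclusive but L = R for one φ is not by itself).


LHS = -3/20, RHS = -3/20. Yes, v = u' weakly.

u(x) = x**3 + x**2 - x - 2, classical derivative u'(x) = 3*x**2 + 2*x - 1.
φ(x) = x(1−x), so φ'(x) = 1 - 2*x.
Note φ(0) = φ(1) = 0, so the boundary term u·φ vanishes.
LHS = ∫_0^1 u(x) φ'(x) dx = ∫_0^1 (-2*x^4 - x^3 + 3*x^2 + 3*x - 2) dx. Term by term:
  ∫_0^1 -2*x^4 dx = -2/5;  ∫_0^1 -x^3 dx = -1/4;  ∫_0^1 3*x^2 dx = 1;
  ∫_0^1 3*x dx = 3/2;  ∫_0^1 -2 dx = -2.
Sum: -2/5 − 1/4 + 1 + 3/2 − 2 = -3/20.
So LHS = -3/20.
∫_0^1 v(x) φ(x) dx = ∫_0^1 (-3*x^4 + x^3 + 3*x^2 - x) dx. Term by term:
  ∫_0^1 -3*x^4 dx = -3/5;  ∫_0^1 x^3 dx = 1/4;  ∫_0^1 3*x^2 dx = 1;
  ∫_0^1 -x dx = -1/2.
Sum: -3/5 + 1/4 + 1 − 1/2 = 3/20.
So RHS = -∫_0^1 v(x) φ(x) dx = -3/20.
LHS = RHS, so the identity holds for this test φ.
Moreover u is smooth here and v(x) = u'(x) = 3*x**2 + 2*x - 1 pointwise, so the identity holds for every test function. Hence v is the weak derivative of u.


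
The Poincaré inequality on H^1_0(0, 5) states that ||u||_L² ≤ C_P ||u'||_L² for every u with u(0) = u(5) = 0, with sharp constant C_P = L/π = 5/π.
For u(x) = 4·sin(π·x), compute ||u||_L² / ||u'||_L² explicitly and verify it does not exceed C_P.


||u||_L² / ||u'||_L² = 1/π < C_P = 5/π.

u(x) = 4·sin(π·x), so u'(x) = 4*π*cos(π*x).
Writing u(x) = A·sin(kπx/L) with A = 4 and k = 5, use ∫_0^L sin²(kπx/L) dx = L/2 and ∫_0^L cos²(kπx/L) dx = L/2.
u² = 16·sin²(π·x) and (u')² = 16*π^2·cos²(π·x), and each of sin², cos² integrates to L/2 = 5/2 over (0, 5).
∫_0^5 u² dx = 40, so ||u||_L² = 2*sqrt(10).
∫_0^5 (u')² dx = 40*π^2, so ||u'||_L² = 2*sqrt(10)*π.
Ratio ||u||_L² / ||u'||_L² = 1/π.
Sharp Poincaré constant on H^1_0(0, 5) is C_P = L/π = 5/π, achieved by sin(π/5·x).
This is the k = 5 harmonic; the ratio L/(kπ) is strictly less than C_P = L/π, consistent with the sharp inequality ||u||_L² ≤ C_P ||u'||_L².


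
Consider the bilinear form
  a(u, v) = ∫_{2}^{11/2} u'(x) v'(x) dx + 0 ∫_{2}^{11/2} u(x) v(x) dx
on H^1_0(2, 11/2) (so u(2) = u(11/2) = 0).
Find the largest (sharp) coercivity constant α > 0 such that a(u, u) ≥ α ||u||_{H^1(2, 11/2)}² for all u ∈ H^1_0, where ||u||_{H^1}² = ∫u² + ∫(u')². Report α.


α = 4*π^2/(4*π^2 + 49)

Coercivity of a(·,·) on H^1_0(2, 11/2) means a(u, u) ≥ α ||u||_{H^1}² for every u ∈ H^1_0.
The interval has length L = 7/2, and Poincaré/coercivity depend only on L. Here a(u, u) = ∫(u')² + (0)·∫u².
Here c = 0, so a(u,u) = ∫(u')² alone. The condition a(u,u) ≥ α||u||_{H^1}² reads (1−α)∫(u')² ≥ (α−c)∫u². Any admissible α is ≤ 1 (rapidly oscillating u have ∫u²/∫(u')² → 0), and α = 1 would force 0 ≥ (1−c)∫u², impossible since c < 1; so 1−α > 0. By the sharp Poincaré inequality on H^1_0 of an interval of length L, ∫(u')² ≥ (π/L)²∫u² with equality for the first sine mode sin(π(x−x₀)/L) (x₀ the left endpoint), so the inequality holds for all u iff (1−α)(π/L)² ≥ α − c, i.e. α ≤ ((π/L)² + c)/((π/L)² + 1) = (1 + c(L/π)²)/(1 + (L/π)²). (Direct route, valid since c ≤ 0: Poincaré gives c∫u² ≥ c(L/π)²∫(u')², so a(u,u) ≥ (1 + c(L/π)²)∫(u')², while ||u||_{H^1}² ≤ (1 + (L/π)²)∫(u')²; dividing yields the same α.) With (π/L)² = 4*π^2/49 and c = 0, the largest admissible constant is α = ((π/L)² + c)/((π/L)² + 1).
Simplifying, α = 4*π^2/(4*π^2 + 49).


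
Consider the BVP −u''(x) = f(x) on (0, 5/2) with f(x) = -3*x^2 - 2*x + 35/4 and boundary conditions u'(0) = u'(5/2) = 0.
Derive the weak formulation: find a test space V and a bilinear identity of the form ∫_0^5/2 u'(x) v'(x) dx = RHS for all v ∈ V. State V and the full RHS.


V = H^1(0, 5/2) (no boundary constraint on v; u is determined up to an additive constant); weak form: ∫_0^5/2 u'v' dx = ∫_0^5/2 (-3*x^2 - 2*x + 35/4) v dx for all v ∈ V.

Multiply both sides by a test function v and integrate from 0 to 5/2:
  ∫_0^5/2 −u''(x) v(x) dx = ∫_0^5/2 f(x) v(x) dx.
Integrate the LHS by parts once:
  ∫_0^5/2 −u'' v dx = −[u'(x) v(x)]_0^5/2 + ∫_0^5/2 u'(x) v'(x) dx.
Thus ∫_0^5/2 u'(x) v'(x) dx = ∫_0^5/2 f(x) v(x) dx + [u'(x) v(x)]_0^5/2.
Choose V so that boundary terms are either known or forced to vanish.
u has homogeneous Neumann: u'(0) = u'(5/2) = 0. So [u' v]_0^5/2 = 0·v(5/2) − 0·v(0) = 0 for any v; take V = H^1(0, 5/2).
Weak formulation: find u (satisfying any essential BC) such that ∫_0^5/2 u'(x) v'(x) dx = ∫_0^5/2 f v dx for all v ∈ V (homogeneous Neumann, so boundary terms vanish).
Substituting f(x) = -3*x^2 - 2*x + 35/4, the right-hand side is ∫_0^5/2 (-3*x^2 - 2*x + 35/4) v dx.
Compatibility check (pure Neumann): taking v ≡ 1 ∈ V gives 0 = ∫_0^5/2 f dx + (0) − (0), i.e. ∫_0^5/2 f dx must equal u'(0) − u'(5/2) = 0. Indeed ∫_0^5/2 (-3*x^2 - 2*x + 35/4) dx = 0, so the data are compatible. The solution is then unique only up to an additive constant (fix it e.g. by requiring ∫_0^5/2 u dx = 0).


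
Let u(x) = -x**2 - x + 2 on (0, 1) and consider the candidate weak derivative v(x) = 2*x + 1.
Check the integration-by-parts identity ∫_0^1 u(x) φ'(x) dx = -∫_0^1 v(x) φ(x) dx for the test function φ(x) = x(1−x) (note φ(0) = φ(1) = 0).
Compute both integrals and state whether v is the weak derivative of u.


LHS = 1/3, RHS = -1/3. No, v is not the weak derivative of u.

u(x) = -x**2 - x + 2, classical derivative u'(x) = -2*x - 1.
φ(x) = x(1−x), so φ'(x) = 1 - 2*x.
Note φ(0) = φ(1) = 0, so the boundary term u·φ vanishes.
LHS = ∫_0^1 u(x) φ'(x) dx = ∫_0^1 (2*x^3 + x^2 - 5*x + 2) dx. Term by term:
  ∫_0^1 2*x^3 dx = 1/2;  ∫_0^1 x^2 dx = 1/3;  ∫_0^1 -5*x dx = -5/2;
  ∫_0^1 2 dx = 2.
Sum: 1/2 + 1/3 − 5/2 + 2 = 1/3.
So LHS = 1/3.
∫_0^1 v(x) φ(x) dx = ∫_0^1 (-2*x^3 + x^2 + x) dx. Term by term:
  ∫_0^1 -2*x^3 dx = -1/2;  ∫_0^1 x^2 dx = 1/3;  ∫_0^1 x dx = 1/2.
Sum: -1/2 + 1/3 + 1/2 = 1/3.
So RHS = -∫_0^1 v(x) φ(x) dx = -1/3.
LHS − RHS = 2/3 ≠ 0, so the identity fails.
(For a valid weak derivative the identity must hold for EVERY test function, in particular this one. The failure shows v is NOT the weak derivative of u.)
Correct weak derivative would be u'(x) = -2*x - 1.


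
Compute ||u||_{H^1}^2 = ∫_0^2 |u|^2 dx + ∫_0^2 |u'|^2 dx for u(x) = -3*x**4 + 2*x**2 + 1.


||u||_{H^1}^2 = 247154/105

The H^1 norm (squared) on an interval (0, L) is
  ||u||_{H^1}^2 = ∫_0^L u(x)^2 dx + ∫_0^L u'(x)^2 dx.
Compute u'(x) = -12*x**3 + 4*x.
Then u(x)^2 = 9*x**8 - 12*x**6 - 2*x**4 + 4*x**2 + 1 and u'(x)^2 = 144*x**6 - 96*x**4 + 16*x**2.
Integrate each monomial from 0 to 2 using ∫_0^2 c·x^n dx = c·2^(n+1)/(n+1):
  ∫_0^2 u(x)^2 dx = ∫_0^2 (9*x^8 - 12*x^6 - 2*x^4 + 4*x^2 + 1) dx. Term by term:
    ∫_0^2 9*x^8 dx = 512;  ∫_0^2 -12*x^6 dx = -1536/7;  ∫_0^2 -2*x^4 dx = -64/5;
    ∫_0^2 4*x^2 dx = 32/3;  ∫_0^2 1 dx = 2.
  Sum: 512 − 1536/7 − 64/5 + 32/3 + 2 = 30706/105.
  ∫_0^2 u'(x)^2 dx = ∫_0^2 (144*x^6 - 96*x^4 + 16*x^2) dx. Term by term:
    ∫_0^2 144*x^6 dx = 18432/7;  ∫_0^2 -96*x^4 dx = -3072/5;  ∫_0^2 16*x^2 dx = 128/3.
  Sum: 18432/7 − 3072/5 + 128/3 = 216448/105.
Adding: ||u||_{H^1}^2 = 30706/105 + 216448/105 = 247154/105.
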